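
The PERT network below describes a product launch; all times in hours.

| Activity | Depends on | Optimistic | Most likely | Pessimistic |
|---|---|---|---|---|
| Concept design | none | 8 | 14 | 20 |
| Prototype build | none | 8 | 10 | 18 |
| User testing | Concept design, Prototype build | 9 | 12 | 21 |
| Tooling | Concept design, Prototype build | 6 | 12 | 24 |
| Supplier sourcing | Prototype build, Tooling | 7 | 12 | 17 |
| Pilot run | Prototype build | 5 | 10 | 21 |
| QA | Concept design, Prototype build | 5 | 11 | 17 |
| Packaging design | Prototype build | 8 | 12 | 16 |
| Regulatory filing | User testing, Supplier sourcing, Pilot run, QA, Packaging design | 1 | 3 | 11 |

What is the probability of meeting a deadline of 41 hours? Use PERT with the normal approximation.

0.321

te_Concept design = (8 + 4·14 + 20)/6 = 84/6 = 14; σ²_Concept design = ((20−8)/6)² = 4.000
te_Prototype build = (8 + 4·10 + 18)/6 = 66/6 = 11; σ²_Prototype build = ((18−8)/6)² = 2.778
te_User testing = (9 + 4·12 + 21)/6 = 78/6 = 13; σ²_User testing = ((21−9)/6)² = 4.000
te_Tooling = (6 + 4·12 + 24)/6 = 78/6 = 13; σ²_Tooling = ((24−6)/6)² = 9.000
te_Supplier sourcing = (7 + 4·12 + 17)/6 = 72/6 = 12; σ²_Supplier sourcing = ((17−7)/6)² = 2.778
te_Pilot run = (5 + 4·10 + 21)/6 = 66/6 = 11; σ²_Pilot run = ((21−5)/6)² = 7.111
te_QA = (5 + 4·11 + 17)/6 = 66/6 = 11; σ²_QA = ((17−5)/6)² = 4.000
te_Packaging design = (8 + 4·12 + 16)/6 = 72/6 = 12; σ²_Packaging design = ((16−8)/6)² = 1.778
te_Regulatory filing = (1 + 4·3 + 11)/6 = 24/6 = 4; σ²_Regulatory filing = ((11−1)/6)² = 2.778

Forward pass:
ES_Concept design = 0; EF_Concept design = 14
ES_Prototype build = 0; EF_Prototype build = 11
ES_User testing = max(EF_Concept design=14, EF_Prototype build=11) = 14; EF_User testing = 14+13 = 27
ES_Tooling = max(EF_Concept design=14, EF_Prototype build=11) = 14; EF_Tooling = 14+13 = 27
ES_Supplier sourcing = max(EF_Prototype build=11, EF_Tooling=27) = 27; EF_Supplier sourcing = 27+12 = 39
ES_Pilot run = 11; EF_Pilot run = 11+11 = 22
ES_QA = max(EF_Concept design=14, EF_Prototype build=11) = 14; EF_QA = 14+11 = 25
ES_Packaging design = 11; EF_Packaging design = 11+12 = 23
ES_Regulatory filing = max(EF_User testing=27, EF_Supplier sourcing=39, EF_Pilot run=22, EF_QA=25, EF_Packaging design=23) = 39; EF_Regulatory filing = 39+4 = 43
Expected project duration μ = 43 hours. Critical path: Concept design → Tooling → Supplier sourcing → Regulatory filing.

Variance along critical path = 4.000 + 9.000 + 2.778 + 2.778 = 18.556; σ = √18.556 = 4.308 hours.
Z = (41 − 43) / 4.308 = -0.464
P(T ≤ 41) = Φ(-0.464) ≈ 0.321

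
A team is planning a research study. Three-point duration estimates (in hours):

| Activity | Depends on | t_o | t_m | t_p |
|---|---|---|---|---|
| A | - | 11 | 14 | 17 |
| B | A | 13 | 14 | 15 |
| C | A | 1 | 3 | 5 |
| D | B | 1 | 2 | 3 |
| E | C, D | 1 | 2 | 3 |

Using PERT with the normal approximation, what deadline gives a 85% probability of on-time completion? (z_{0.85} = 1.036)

33.2 hours

te_A = (11 + 4·14 + 17)/6 = 84/6 = 14; σ²_A = ((17−11)/6)² = 1.000
te_B = (13 + 4·14 + 15)/6 = 84/6 = 14; σ²_B = ((15−13)/6)² = 0.111
te_C = (1 + 4·3 + 5)/6 = 18/6 = 3; σ²_C = ((5−1)/6)² = 0.444
te_D = (1 + 4·2 + 3)/6 = 12/6 = 2; σ²_D = ((3−1)/6)² = 0.111
te_E = (1 + 4·2 + 3)/6 = 12/6 = 2; σ²_E = ((3−1)/6)² = 0.111

Forward pass:
ES_A = 0; EF_A = 14
ES_B = 14; EF_B = 14+14 = 28
ES_C = 14; EF_C = 14+3 = 17
ES_D = 28; EF_D = 28+2 = 30
ES_E = max(EF_C=17, EF_D=30) = 30; EF_E = 30+2 = 32
Expected project duration μ = 32 hours. Critical path: A → B → D → E.

Variance along critical path = 1.000 + 0.111 + 0.111 + 0.111 = 1.333; σ = 1.155 hours.
D = μ + z·σ = 32 + 1.036·1.155 = 33.2 hours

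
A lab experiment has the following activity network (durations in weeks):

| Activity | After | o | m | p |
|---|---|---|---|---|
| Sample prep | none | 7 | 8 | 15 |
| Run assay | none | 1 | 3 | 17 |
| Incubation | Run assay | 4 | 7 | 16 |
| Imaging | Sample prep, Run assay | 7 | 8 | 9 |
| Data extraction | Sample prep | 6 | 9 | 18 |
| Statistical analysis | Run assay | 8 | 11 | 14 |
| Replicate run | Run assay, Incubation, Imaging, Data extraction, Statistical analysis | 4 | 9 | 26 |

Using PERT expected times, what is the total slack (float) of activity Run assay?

te_Sample prep = (7 + 4·8 + 15)/6 = 54/6 = 9
te_Run assay = (1 + 4·3 + 17)/6 = 30/6 = 5
te_Incubation = (4 + 4·7 + 16)/6 = 48/6 = 8
te_Imaging = (7 + 4·8 + 9)/6 = 48/6 = 8
te_Data extraction = (6 + 4·9 + 18)/6 = 60/6 = 10
te_Statistical analysis = (8 + 4·11 + 14)/6 = 66/6 = 11
te_Replicate run = (4 + 4·9 + 26)/6 = 66/6 = 11

Forward pass:
ES_Sample prep = 0; EF_Sample prep = 9
ES_Run assay = 0; EF_Run assay = 5
ES_Incubation = 5; EF_Incubation = 5+8 = 13
ES_Imaging = max(EF_Sample prep=9, EF_Run assay=5) = 9; EF_Imaging = 9+8 = 17
ES_Data extraction = 9; EF_Data extraction = 9+10 = 19
ES_Statistical analysis = 5; EF_Statistical analysis = 5+11 = 16
ES_Replicate run = max(EF_Run assay=5, EF_Incubation=13, EF_Imaging=17, EF_Data extraction=19, EF_Statistical analysis=16) = 19; EF_Replicate run = 19+11 = 30
Expected project duration μ = 30 weeks. Critical path: Sample prep → Data extraction → Replicate run.

Backward pass:
LF_Replicate run = 30; LS_Replicate run = 30−11 = 19
LF_Statistical analysis = LS_Replicate run = 19; LS_Statistical analysis = 19−11 = 8
LF_Data extraction = LS_Replicate run = 19; LS_Data extraction = 19−10 = 9
LF_Imaging = LS_Replicate run = 19; LS_Imaging = 19−8 = 11
LF_Incubation = LS_Replicate run = 19; LS_Incubation = 19−8 = 11
LF_Run assay = min(LS_Incubation=11, LS_Imaging=11, LS_Statistical analysis=8, LS_Replicate run=19) = 8; LS_Run assay = 8−5 = 3
LF_Sample prep = min(LS_Imaging=11, LS_Data extraction=9) = 9; LS_Sample prep = 9−9 = 0
Slack_Run assay = LS_Run assay − ES_Run assay = 3 − 0 = 3

3 weeks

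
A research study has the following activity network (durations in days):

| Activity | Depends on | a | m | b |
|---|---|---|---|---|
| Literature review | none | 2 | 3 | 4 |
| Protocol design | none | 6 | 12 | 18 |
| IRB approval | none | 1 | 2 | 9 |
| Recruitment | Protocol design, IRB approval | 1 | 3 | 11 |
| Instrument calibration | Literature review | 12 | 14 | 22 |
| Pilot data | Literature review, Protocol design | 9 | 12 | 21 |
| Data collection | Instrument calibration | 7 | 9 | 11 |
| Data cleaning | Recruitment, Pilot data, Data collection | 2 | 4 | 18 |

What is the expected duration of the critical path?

te_Literature review = (2 + 4·3 + 4)/6 = 18/6 = 3
te_Protocol design = (6 + 4·12 + 18)/6 = 72/6 = 12
te_IRB approval = (1 + 4·2 + 9)/6 = 18/6 = 3
te_Recruitment = (1 + 4·3 + 11)/6 = 24/6 = 4
te_Instrument calibration = (12 + 4·14 + 22)/6 = 90/6 = 15
te_Pilot data = (9 + 4·12 + 21)/6 = 78/6 = 13
te_Data collection = (7 + 4·9 + 11)/6 = 54/6 = 9
te_Data cleaning = (2 + 4·4 + 18)/6 = 36/6 = 6

Forward pass:
ES_Literature review = 0; EF_Literature review = 3
ES_Protocol design = 0; EF_Protocol design = 12
ES_IRB approval = 0; EF_IRB approval = 3
ES_Recruitment = max(EF_Protocol design=12, EF_IRB approval=3) = 12; EF_Recruitment = 12+4 = 16
ES_Instrument calibration = 3; EF_Instrument calibration = 3+15 = 18
ES_Pilot data = max(EF_Literature review=3, EF_Protocol design=12) = 12; EF_Pilot data = 12+13 = 25
ES_Data collection = 18; EF_Data collection = 18+9 = 27
ES_Data cleaning = max(EF_Recruitment=16, EF_Pilot data=25, EF_Data collection=27) = 27; EF_Data cleaning = 27+6 = 33
Expected project duration μ = 33 days. Critical path: Literature review → Instrument calibration → Data collection → Data cleaning.

33 days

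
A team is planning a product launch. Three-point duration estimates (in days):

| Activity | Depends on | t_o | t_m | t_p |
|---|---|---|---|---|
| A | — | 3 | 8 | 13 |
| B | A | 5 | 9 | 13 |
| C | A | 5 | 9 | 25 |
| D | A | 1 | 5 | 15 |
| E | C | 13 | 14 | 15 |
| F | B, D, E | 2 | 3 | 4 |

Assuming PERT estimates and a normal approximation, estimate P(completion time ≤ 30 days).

0.055

te_A = (3 + 4·8 + 13)/6 = 48/6 = 8; σ²_A = ((13−3)/6)² = 2.778
te_B = (5 + 4·9 + 13)/6 = 54/6 = 9; σ²_B = ((13−5)/6)² = 1.778
te_C = (5 + 4·9 + 25)/6 = 66/6 = 11; σ²_C = ((25−5)/6)² = 11.111
te_D = (1 + 4·5 + 15)/6 = 36/6 = 6; σ²_D = ((15−1)/6)² = 5.444
te_E = (13 + 4·14 + 15)/6 = 84/6 = 14; σ²_E = ((15−13)/6)² = 0.111
te_F = (2 + 4·3 + 4)/6 = 18/6 = 3; σ²_F = ((4−2)/6)² = 0.111

Forward pass:
ES_A = 0; EF_A = 8
ES_B = 8; EF_B = 8+9 = 17
ES_C = 8; EF_C = 8+11 = 19
ES_D = 8; EF_D = 8+6 = 14
ES_E = 19; EF_E = 19+14 = 33
ES_F = max(EF_B=17, EF_D=14, EF_E=33) = 33; EF_F = 33+3 = 36
Expected project duration μ = 36 days. Critical path: A → C → E → F.

Variance along critical path = 2.778 + 11.111 + 0.111 + 0.111 = 14.111; σ = √14.111 = 3.756 days.
Z = (30 − 36) / 3.756 = -1.597
P(T ≤ 30) = Φ(-1.597) ≈ 0.055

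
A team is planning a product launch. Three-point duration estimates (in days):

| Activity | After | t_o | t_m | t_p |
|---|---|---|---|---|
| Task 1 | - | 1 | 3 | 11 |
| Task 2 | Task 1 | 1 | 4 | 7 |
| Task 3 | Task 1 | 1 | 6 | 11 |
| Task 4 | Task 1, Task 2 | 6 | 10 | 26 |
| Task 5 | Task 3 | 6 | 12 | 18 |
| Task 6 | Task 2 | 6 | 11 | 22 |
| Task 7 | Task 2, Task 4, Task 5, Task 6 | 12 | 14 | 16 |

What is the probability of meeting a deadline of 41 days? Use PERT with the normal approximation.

te_Task 1 = (1 + 4·3 + 11)/6 = 24/6 = 4; σ²_Task 1 = ((11−1)/6)² = 2.778
te_Task 2 = (1 + 4·4 + 7)/6 = 24/6 = 4; σ²_Task 2 = ((7−1)/6)² = 1.000
te_Task 3 = (1 + 4·6 + 11)/6 = 36/6 = 6; σ²_Task 3 = ((11−1)/6)² = 2.778
te_Task 4 = (6 + 4·10 + 26)/6 = 72/6 = 12; σ²_Task 4 = ((26−6)/6)² = 11.111
te_Task 5 = (6 + 4·12 + 18)/6 = 72/6 = 12; σ²_Task 5 = ((18−6)/6)² = 4.000
te_Task 6 = (6 + 4·11 + 22)/6 = 72/6 = 12; σ²_Task 6 = ((22−6)/6)² = 7.111
te_Task 7 = (12 + 4·14 + 16)/6 = 84/6 = 14; σ²_Task 7 = ((16−12)/6)² = 0.444

Forward pass:
ES_Task 1 = 0; EF_Task 1 = 4
ES_Task 2 = 4; EF_Task 2 = 4+4 = 8
ES_Task 3 = 4; EF_Task 3 = 4+6 = 10
ES_Task 4 = max(EF_Task 1=4, EF_Task 2=8) = 8; EF_Task 4 = 8+12 = 20
ES_Task 5 = 10; EF_Task 5 = 10+12 = 22
ES_Task 6 = 8; EF_Task 6 = 8+12 = 20
ES_Task 7 = max(EF_Task 2=8, EF_Task 4=20, EF_Task 5=22, EF_Task 6=20) = 22; EF_Task 7 = 22+14 = 36
Expected project duration μ = 36 days. Critical path: Task 1 → Task 3 → Task 5 → Task 7.

Variance along critical path = 2.778 + 2.778 + 4.000 + 0.444 = 10.000; σ = √10.000 = 3.162 days.
Z = (41 − 36) / 3.162 = 1.581
P(T ≤ 41) = Φ(1.581) ≈ 0.943

0.943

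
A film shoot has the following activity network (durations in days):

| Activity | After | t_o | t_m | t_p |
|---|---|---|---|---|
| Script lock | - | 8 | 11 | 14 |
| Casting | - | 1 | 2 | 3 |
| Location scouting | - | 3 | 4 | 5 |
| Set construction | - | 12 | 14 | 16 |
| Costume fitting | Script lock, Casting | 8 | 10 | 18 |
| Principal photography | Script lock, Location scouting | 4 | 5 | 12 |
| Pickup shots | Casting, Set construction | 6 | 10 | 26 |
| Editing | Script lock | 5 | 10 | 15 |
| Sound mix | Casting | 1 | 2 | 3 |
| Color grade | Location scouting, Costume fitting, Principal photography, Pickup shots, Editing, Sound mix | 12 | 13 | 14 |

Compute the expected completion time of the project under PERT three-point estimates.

te_Script lock = (8 + 4·11 + 14)/6 = 66/6 = 11
te_Casting = (1 + 4·2 + 3)/6 = 12/6 = 2
te_Location scouting = (3 + 4·4 + 5)/6 = 24/6 = 4
te_Set construction = (12 + 4·14 + 16)/6 = 84/6 = 14
te_Costume fitting = (8 + 4·10 + 18)/6 = 66/6 = 11
te_Principal photography = (4 + 4·5 + 12)/6 = 36/6 = 6
te_Pickup shots = (6 + 4·10 + 26)/6 = 72/6 = 12
te_Editing = (5 + 4·10 + 15)/6 = 60/6 = 10
te_Sound mix = (1 + 4·2 + 3)/6 = 12/6 = 2
te_Color grade = (12 + 4·13 + 14)/6 = 78/6 = 13

Forward pass:
ES_Script lock = 0; EF_Script lock = 11
ES_Casting = 0; EF_Casting = 2
ES_Location scouting = 0; EF_Location scouting = 4
ES_Set construction = 0; EF_Set construction = 14
ES_Costume fitting = max(EF_Script lock=11, EF_Casting=2) = 11; EF_Costume fitting = 11+11 = 22
ES_Principal photography = max(EF_Script lock=11, EF_Location scouting=4) = 11; EF_Principal photography = 11+6 = 17
ES_Pickup shots = max(EF_Casting=2, EF_Set construction=14) = 14; EF_Pickup shots = 14+12 = 26
ES_Editing = 11; EF_Editing = 11+10 = 21
ES_Sound mix = 2; EF_Sound mix = 2+2 = 4
ES_Color grade = max(EF_Location scouting=4, EF_Costume fitting=22, EF_Principal photography=17, EF_Pickup shots=26, EF_Editing=21, EF_Sound mix=4) = 26; EF_Color grade = 26+13 = 39
Expected project duration μ = 39 days. Critical path: Set construction → Pickup shots → Color grade.

39 days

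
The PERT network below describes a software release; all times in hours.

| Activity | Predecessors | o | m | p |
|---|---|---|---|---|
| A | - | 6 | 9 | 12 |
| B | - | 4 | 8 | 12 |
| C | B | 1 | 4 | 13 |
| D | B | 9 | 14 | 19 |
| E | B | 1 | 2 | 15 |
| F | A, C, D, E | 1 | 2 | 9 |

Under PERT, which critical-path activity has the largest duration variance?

D

te_A = (6 + 4·9 + 12)/6 = 54/6 = 9; σ²_A = ((12−6)/6)² = 1.000
te_B = (4 + 4·8 + 12)/6 = 48/6 = 8; σ²_B = ((12−4)/6)² = 1.778
te_C = (1 + 4·4 + 13)/6 = 30/6 = 5; σ²_C = ((13−1)/6)² = 4.000
te_D = (9 + 4·14 + 19)/6 = 84/6 = 14; σ²_D = ((19−9)/6)² = 2.778
te_E = (1 + 4·2 + 15)/6 = 24/6 = 4; σ²_E = ((15−1)/6)² = 5.444
te_F = (1 + 4·2 + 9)/6 = 18/6 = 3; σ²_F = ((9−1)/6)² = 1.778

Forward pass:
ES_A = 0; EF_A = 9
ES_B = 0; EF_B = 8
ES_C = 8; EF_C = 8+5 = 13
ES_D = 8; EF_D = 8+14 = 22
ES_E = 8; EF_E = 8+4 = 12
ES_F = max(EF_A=9, EF_C=13, EF_D=22, EF_E=12) = 22; EF_F = 22+3 = 25
Expected project duration μ = 25 hours. Critical path: B → D → F.

Variances on critical path: σ²_B=1.778, σ²_D=2.778, σ²_F=1.778.
Largest is σ²_D = 2.778.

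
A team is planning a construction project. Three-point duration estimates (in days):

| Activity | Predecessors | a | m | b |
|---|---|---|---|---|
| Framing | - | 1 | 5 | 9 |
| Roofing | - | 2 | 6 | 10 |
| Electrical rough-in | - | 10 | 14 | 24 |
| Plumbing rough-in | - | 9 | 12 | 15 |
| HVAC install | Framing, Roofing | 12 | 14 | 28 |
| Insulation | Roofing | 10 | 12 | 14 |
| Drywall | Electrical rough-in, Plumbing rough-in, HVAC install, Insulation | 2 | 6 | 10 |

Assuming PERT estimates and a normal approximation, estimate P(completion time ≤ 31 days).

0.821

te_Framing = (1 + 4·5 + 9)/6 = 30/6 = 5; σ²_Framing = ((9−1)/6)² = 1.778
te_Roofing = (2 + 4·6 + 10)/6 = 36/6 = 6; σ²_Roofing = ((10−2)/6)² = 1.778
te_Electrical rough-in = (10 + 4·14 + 24)/6 = 90/6 = 15; σ²_Electrical rough-in = ((24−10)/6)² = 5.444
te_Plumbing rough-in = (9 + 4·12 + 15)/6 = 72/6 = 12; σ²_Plumbing rough-in = ((15−9)/6)² = 1.000
te_HVAC install = (12 + 4·14 + 28)/6 = 96/6 = 16; σ²_HVAC install = ((28−12)/6)² = 7.111
te_Insulation = (10 + 4·12 + 14)/6 = 72/6 = 12; σ²_Insulation = ((14−10)/6)² = 0.444
te_Drywall = (2 + 4·6 + 10)/6 = 36/6 = 6; σ²_Drywall = ((10−2)/6)² = 1.778

Forward pass:
ES_Framing = 0; EF_Framing = 5
ES_Roofing = 0; EF_Roofing = 6
ES_Electrical rough-in = 0; EF_Electrical rough-in = 15
ES_Plumbing rough-in = 0; EF_Plumbing rough-in = 12
ES_HVAC install = max(EF_Framing=5, EF_Roofing=6) = 6; EF_HVAC install = 6+16 = 22
ES_Insulation = 6; EF_Insulation = 6+12 = 18
ES_Drywall = max(EF_Electrical rough-in=15, EF_Plumbing rough-in=12, EF_HVAC install=22, EF_Insulation=18) = 22; EF_Drywall = 22+6 = 28
Expected project duration μ = 28 days. Critical path: Roofing → HVAC install → Drywall.

Variance along critical path = 1.778 + 7.111 + 1.778 = 10.667; σ = √10.667 = 3.266 days.
Z = (31 − 28) / 3.266 = 0.919
P(T ≤ 31) = Φ(0.919) ≈ 0.821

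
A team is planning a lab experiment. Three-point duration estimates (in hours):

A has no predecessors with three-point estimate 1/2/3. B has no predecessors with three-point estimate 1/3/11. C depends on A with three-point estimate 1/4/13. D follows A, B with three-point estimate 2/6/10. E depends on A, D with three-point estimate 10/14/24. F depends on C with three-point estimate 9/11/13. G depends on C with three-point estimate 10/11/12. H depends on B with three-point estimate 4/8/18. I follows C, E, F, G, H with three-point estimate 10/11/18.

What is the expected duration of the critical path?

te_A = (1 + 4·2 + 3)/6 = 12/6 = 2
te_B = (1 + 4·3 + 11)/6 = 24/6 = 4
te_C = (1 + 4·4 + 13)/6 = 30/6 = 5
te_D = (2 + 4·6 + 10)/6 = 36/6 = 6
te_E = (10 + 4·14 + 24)/6 = 90/6 = 15
te_F = (9 + 4·11 + 13)/6 = 66/6 = 11
te_G = (10 + 4·11 + 12)/6 = 66/6 = 11
te_H = (4 + 4·8 + 18)/6 = 54/6 = 9
te_I = (10 + 4·11 + 18)/6 = 72/6 = 12

Forward pass:
ES_A = 0; EF_A = 2
ES_B = 0; EF_B = 4
ES_C = 2; EF_C = 2+5 = 7
ES_D = max(EF_A=2, EF_B=4) = 4; EF_D = 4+6 = 10
ES_E = max(EF_A=2, EF_D=10) = 10; EF_E = 10+15 = 25
ES_F = 7; EF_F = 7+11 = 18
ES_G = 7; EF_G = 7+11 = 18
ES_H = 4; EF_H = 4+9 = 13
ES_I = max(EF_C=7, EF_E=25, EF_F=18, EF_G=18, EF_H=13) = 25; EF_I = 25+12 = 37
Expected project duration μ = 37 hours. Critical path: B → D → E → I.

37 hours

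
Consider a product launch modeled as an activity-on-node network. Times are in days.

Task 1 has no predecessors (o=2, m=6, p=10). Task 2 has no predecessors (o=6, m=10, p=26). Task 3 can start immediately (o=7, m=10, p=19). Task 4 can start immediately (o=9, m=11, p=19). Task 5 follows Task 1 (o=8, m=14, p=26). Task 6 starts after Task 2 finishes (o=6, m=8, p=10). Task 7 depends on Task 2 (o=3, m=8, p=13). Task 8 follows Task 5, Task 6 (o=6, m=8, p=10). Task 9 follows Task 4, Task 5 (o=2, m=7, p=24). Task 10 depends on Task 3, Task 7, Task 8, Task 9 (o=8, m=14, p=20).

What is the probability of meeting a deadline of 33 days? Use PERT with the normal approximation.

0.019

te_Task 1 = (2 + 4·6 + 10)/6 = 36/6 = 6; σ²_Task 1 = ((10−2)/6)² = 1.778
te_Task 2 = (6 + 4·10 + 26)/6 = 72/6 = 12; σ²_Task 2 = ((26−6)/6)² = 11.111
te_Task 3 = (7 + 4·10 + 19)/6 = 66/6 = 11; σ²_Task 3 = ((19−7)/6)² = 4.000
te_Task 4 = (9 + 4·11 + 19)/6 = 72/6 = 12; σ²_Task 4 = ((19−9)/6)² = 2.778
te_Task 5 = (8 + 4·14 + 26)/6 = 90/6 = 15; σ²_Task 5 = ((26−8)/6)² = 9.000
te_Task 6 = (6 + 4·8 + 10)/6 = 48/6 = 8; σ²_Task 6 = ((10−6)/6)² = 0.444
te_Task 7 = (3 + 4·8 + 13)/6 = 48/6 = 8; σ²_Task 7 = ((13−3)/6)² = 2.778
te_Task 8 = (6 + 4·8 + 10)/6 = 48/6 = 8; σ²_Task 8 = ((10−6)/6)² = 0.444
te_Task 9 = (2 + 4·7 + 24)/6 = 54/6 = 9; σ²_Task 9 = ((24−2)/6)² = 13.444
te_Task 10 = (8 + 4·14 + 20)/6 = 84/6 = 14; σ²_Task 10 = ((20−8)/6)² = 4.000

Forward pass:
ES_Task 1 = 0; EF_Task 1 = 6
ES_Task 2 = 0; EF_Task 2 = 12
ES_Task 3 = 0; EF_Task 3 = 11
ES_Task 4 = 0; EF_Task 4 = 12
ES_Task 5 = 6; EF_Task 5 = 6+15 = 21
ES_Task 6 = 12; EF_Task 6 = 12+8 = 20
ES_Task 7 = 12; EF_Task 7 = 12+8 = 20
ES_Task 8 = max(EF_Task 5=21, EF_Task 6=20) = 21; EF_Task 8 = 21+8 = 29
ES_Task 9 = max(EF_Task 4=12, EF_Task 5=21) = 21; EF_Task 9 = 21+9 = 30
ES_Task 10 = max(EF_Task 3=11, EF_Task 7=20, EF_Task 8=29, EF_Task 9=30) = 30; EF_Task 10 = 30+14 = 44
Expected project duration μ = 44 days. Critical path: Task 1 → Task 5 → Task 9 → Task 10.

Variance along critical path = 1.778 + 9.000 + 13.444 + 4.000 = 28.222; σ = √28.222 = 5.312 days.
Z = (33 − 44) / 5.312 = -2.071
P(T ≤ 33) = Φ(-2.071) ≈ 0.019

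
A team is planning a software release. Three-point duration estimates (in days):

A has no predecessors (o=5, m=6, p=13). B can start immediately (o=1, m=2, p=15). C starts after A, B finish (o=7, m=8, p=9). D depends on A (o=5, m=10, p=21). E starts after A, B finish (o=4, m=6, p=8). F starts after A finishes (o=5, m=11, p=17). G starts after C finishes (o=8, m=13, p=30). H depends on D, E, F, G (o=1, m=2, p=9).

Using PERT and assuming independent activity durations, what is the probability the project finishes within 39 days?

te_A = (5 + 4·6 + 13)/6 = 42/6 = 7; σ²_A = ((13−5)/6)² = 1.778
te_B = (1 + 4·2 + 15)/6 = 24/6 = 4; σ²_B = ((15−1)/6)² = 5.444
te_C = (7 + 4·8 + 9)/6 = 48/6 = 8; σ²_C = ((9−7)/6)² = 0.111
te_D = (5 + 4·10 + 21)/6 = 66/6 = 11; σ²_D = ((21−5)/6)² = 7.111
te_E = (4 + 4·6 + 8)/6 = 36/6 = 6; σ²_E = ((8−4)/6)² = 0.444
te_F = (5 + 4·11 + 17)/6 = 66/6 = 11; σ²_F = ((17−5)/6)² = 4.000
te_G = (8 + 4·13 + 30)/6 = 90/6 = 15; σ²_G = ((30−8)/6)² = 13.444
te_H = (1 + 4·2 + 9)/6 = 18/6 = 3; σ²_H = ((9−1)/6)² = 1.778

Forward pass:
ES_A = 0; EF_A = 7
ES_B = 0; EF_B = 4
ES_C = max(EF_A=7, EF_B=4) = 7; EF_C = 7+8 = 15
ES_D = 7; EF_D = 7+11 = 18
ES_E = max(EF_A=7, EF_B=4) = 7; EF_E = 7+6 = 13
ES_F = 7; EF_F = 7+11 = 18
ES_G = 15; EF_G = 15+15 = 30
ES_H = max(EF_D=18, EF_E=13, EF_F=18, EF_G=30) = 30; EF_H = 30+3 = 33
Expected project duration μ = 33 days. Critical path: A → C → G → H.

Variance along critical path = 1.778 + 0.111 + 13.444 + 1.778 = 17.111; σ = √17.111 = 4.137 days.
Z = (39 − 33) / 4.137 = 1.450
P(T ≤ 39) = Φ(1.450) ≈ 0.927

0.927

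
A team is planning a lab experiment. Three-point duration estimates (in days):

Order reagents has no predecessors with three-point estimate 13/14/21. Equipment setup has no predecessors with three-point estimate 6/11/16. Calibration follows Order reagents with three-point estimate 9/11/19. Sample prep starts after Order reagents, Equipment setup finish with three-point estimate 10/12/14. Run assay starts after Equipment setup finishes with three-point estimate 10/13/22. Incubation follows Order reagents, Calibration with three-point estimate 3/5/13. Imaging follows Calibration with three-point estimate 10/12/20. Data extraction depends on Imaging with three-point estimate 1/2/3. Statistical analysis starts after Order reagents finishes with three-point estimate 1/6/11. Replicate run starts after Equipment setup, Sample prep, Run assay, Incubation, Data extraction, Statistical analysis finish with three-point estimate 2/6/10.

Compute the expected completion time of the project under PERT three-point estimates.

te_Order reagents = (13 + 4·14 + 21)/6 = 90/6 = 15
te_Equipment setup = (6 + 4·11 + 16)/6 = 66/6 = 11
te_Calibration = (9 + 4·11 + 19)/6 = 72/6 = 12
te_Sample prep = (10 + 4·12 + 14)/6 = 72/6 = 12
te_Run assay = (10 + 4·13 + 22)/6 = 84/6 = 14
te_Incubation = (3 + 4·5 + 13)/6 = 36/6 = 6
te_Imaging = (10 + 4·12 + 20)/6 = 78/6 = 13
te_Data extraction = (1 + 4·2 + 3)/6 = 12/6 = 2
te_Statistical analysis = (1 + 4·6 + 11)/6 = 36/6 = 6
te_Replicate run = (2 + 4·6 + 10)/6 = 36/6 = 6

Forward pass:
ES_Order reagents = 0; EF_Order reagents = 15
ES_Equipment setup = 0; EF_Equipment setup = 11
ES_Calibration = 15; EF_Calibration = 15+12 = 27
ES_Sample prep = max(EF_Order reagents=15, EF_Equipment setup=11) = 15; EF_Sample prep = 15+12 = 27
ES_Run assay = 11; EF_Run assay = 11+14 = 25
ES_Incubation = max(EF_Order reagents=15, EF_Calibration=27) = 27; EF_Incubation = 27+6 = 33
ES_Imaging = 27; EF_Imaging = 27+13 = 40
ES_Data extraction = 40; EF_Data extraction = 40+2 = 42
ES_Statistical analysis = 15; EF_Statistical analysis = 15+6 = 21
ES_Replicate run = max(EF_Equipment setup=11, EF_Sample prep=27, EF_Run assay=25, EF_Incubation=33, EF_Data extraction=42, EF_Statistical analysis=21) = 42; EF_Replicate run = 42+6 = 48
Expected project duration μ = 48 days. Critical path: Order reagents → Calibration → Imaging → Data extraction → Replicate run.

48 days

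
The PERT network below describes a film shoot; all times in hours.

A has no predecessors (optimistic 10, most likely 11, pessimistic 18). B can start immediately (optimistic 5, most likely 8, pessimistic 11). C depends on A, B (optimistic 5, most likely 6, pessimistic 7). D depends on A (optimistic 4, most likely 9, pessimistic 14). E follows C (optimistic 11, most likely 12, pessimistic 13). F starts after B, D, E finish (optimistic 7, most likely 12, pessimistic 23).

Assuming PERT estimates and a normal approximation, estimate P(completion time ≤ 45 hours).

0.746

te_A = (10 + 4·11 + 18)/6 = 72/6 = 12; σ²_A = ((18−10)/6)² = 1.778
te_B = (5 + 4·8 + 11)/6 = 48/6 = 8; σ²_B = ((11−5)/6)² = 1.000
te_C = (5 + 4·6 + 7)/6 = 36/6 = 6; σ²_C = ((7−5)/6)² = 0.111
te_D = (4 + 4·9 + 14)/6 = 54/6 = 9; σ²_D = ((14−4)/6)² = 2.778
te_E = (11 + 4·12 + 13)/6 = 72/6 = 12; σ²_E = ((13−11)/6)² = 0.111
te_F = (7 + 4·12 + 23)/6 = 78/6 = 13; σ²_F = ((23−7)/6)² = 7.111

Forward pass:
ES_A = 0; EF_A = 12
ES_B = 0; EF_B = 8
ES_C = max(EF_A=12, EF_B=8) = 12; EF_C = 12+6 = 18
ES_D = 12; EF_D = 12+9 = 21
ES_E = 18; EF_E = 18+12 = 30
ES_F = max(EF_B=8, EF_D=21, EF_E=30) = 30; EF_F = 30+13 = 43
Expected project duration μ = 43 hours. Critical path: A → C → E → F.

Variance along critical path = 1.778 + 0.111 + 0.111 + 7.111 = 9.111; σ = √9.111 = 3.018 hours.
Z = (45 − 43) / 3.018 = 0.663
P(T ≤ 45) = Φ(0.663) ≈ 0.746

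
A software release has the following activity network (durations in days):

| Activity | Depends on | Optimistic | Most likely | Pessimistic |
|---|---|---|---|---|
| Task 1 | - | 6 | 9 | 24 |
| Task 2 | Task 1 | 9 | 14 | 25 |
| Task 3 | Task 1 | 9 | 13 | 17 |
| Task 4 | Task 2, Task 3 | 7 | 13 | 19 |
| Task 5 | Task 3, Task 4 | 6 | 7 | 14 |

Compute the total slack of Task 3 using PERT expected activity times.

te_Task 1 = (6 + 4·9 + 24)/6 = 66/6 = 11
te_Task 2 = (9 + 4·14 + 25)/6 = 90/6 = 15
te_Task 3 = (9 + 4·13 + 17)/6 = 78/6 = 13
te_Task 4 = (7 + 4·13 + 19)/6 = 78/6 = 13
te_Task 5 = (6 + 4·7 + 14)/6 = 48/6 = 8

Forward pass:
ES_Task 1 = 0; EF_Task 1 = 11
ES_Task 2 = 11; EF_Task 2 = 11+15 = 26
ES_Task 3 = 11; EF_Task 3 = 11+13 = 24
ES_Task 4 = max(EF_Task 2=26, EF_Task 3=24) = 26; EF_Task 4 = 26+13 = 39
ES_Task 5 = max(EF_Task 3=24, EF_Task 4=39) = 39; EF_Task 5 = 39+8 = 47
Expected project duration μ = 47 days. Critical path: Task 1 → Task 2 → Task 4 → Task 5.

Backward pass:
LF_Task 5 = 47; LS_Task 5 = 47−8 = 39
LF_Task 4 = LS_Task 5 = 39; LS_Task 4 = 39−13 = 26
LF_Task 3 = min(LS_Task 4=26, LS_Task 5=39) = 26; LS_Task 3 = 26−13 = 13
LF_Task 2 = LS_Task 4 = 26; LS_Task 2 = 26−15 = 11
LF_Task 1 = min(LS_Task 2=11, LS_Task 3=13) = 11; LS_Task 1 = 11−11 = 0
Slack_Task 3 = LS_Task 3 − ES_Task 3 = 13 − 11 = 2

2 days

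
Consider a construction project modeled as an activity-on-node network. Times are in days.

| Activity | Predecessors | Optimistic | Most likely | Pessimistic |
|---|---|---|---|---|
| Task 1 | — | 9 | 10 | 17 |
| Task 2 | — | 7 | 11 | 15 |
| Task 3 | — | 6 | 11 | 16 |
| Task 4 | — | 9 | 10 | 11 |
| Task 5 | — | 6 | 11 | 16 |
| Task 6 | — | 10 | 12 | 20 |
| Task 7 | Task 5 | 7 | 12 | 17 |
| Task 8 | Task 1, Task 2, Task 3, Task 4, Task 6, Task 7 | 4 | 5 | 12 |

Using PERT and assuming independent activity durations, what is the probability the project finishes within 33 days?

te_Task 1 = (9 + 4·10 + 17)/6 = 66/6 = 11; σ²_Task 1 = ((17−9)/6)² = 1.778
te_Task 2 = (7 + 4·11 + 15)/6 = 66/6 = 11; σ²_Task 2 = ((15−7)/6)² = 1.778
te_Task 3 = (6 + 4·11 + 16)/6 = 66/6 = 11; σ²_Task 3 = ((16−6)/6)² = 2.778
te_Task 4 = (9 + 4·10 + 11)/6 = 60/6 = 10; σ²_Task 4 = ((11−9)/6)² = 0.111
te_Task 5 = (6 + 4·11 + 16)/6 = 66/6 = 11; σ²_Task 5 = ((16−6)/6)² = 2.778
te_Task 6 = (10 + 4·12 + 20)/6 = 78/6 = 13; σ²_Task 6 = ((20−10)/6)² = 2.778
te_Task 7 = (7 + 4·12 + 17)/6 = 72/6 = 12; σ²_Task 7 = ((17−7)/6)² = 2.778
te_Task 8 = (4 + 4·5 + 12)/6 = 36/6 = 6; σ²_Task 8 = ((12−4)/6)² = 1.778

Forward pass:
ES_Task 1 = 0; EF_Task 1 = 11
ES_Task 2 = 0; EF_Task 2 = 11
ES_Task 3 = 0; EF_Task 3 = 11
ES_Task 4 = 0; EF_Task 4 = 10
ES_Task 5 = 0; EF_Task 5 = 11
ES_Task 6 = 0; EF_Task 6 = 13
ES_Task 7 = 11; EF_Task 7 = 11+12 = 23
ES_Task 8 = max(EF_Task 1=11, EF_Task 2=11, EF_Task 3=11, EF_Task 4=10, EF_Task 6=13, EF_Task 7=23) = 23; EF_Task 8 = 23+6 = 29
Expected project duration μ = 29 days. Critical path: Task 5 → Task 7 → Task 8.

Variance along critical path = 2.778 + 2.778 + 1.778 = 7.333; σ = √7.333 = 2.708 days.
Z = (33 − 29) / 2.708 = 1.477
P(T ≤ 33) = Φ(1.477) ≈ 0.930

0.930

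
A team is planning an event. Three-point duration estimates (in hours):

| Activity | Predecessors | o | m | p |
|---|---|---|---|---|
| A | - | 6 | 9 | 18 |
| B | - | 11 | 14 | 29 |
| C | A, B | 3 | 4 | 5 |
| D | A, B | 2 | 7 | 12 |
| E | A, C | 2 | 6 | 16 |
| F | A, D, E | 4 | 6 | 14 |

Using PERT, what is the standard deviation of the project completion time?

te_A = (6 + 4·9 + 18)/6 = 60/6 = 10; σ²_A = ((18−6)/6)² = 4.000
te_B = (11 + 4·14 + 29)/6 = 96/6 = 16; σ²_B = ((29−11)/6)² = 9.000
te_C = (3 + 4·4 + 5)/6 = 24/6 = 4; σ²_C = ((5−3)/6)² = 0.111
te_D = (2 + 4·7 + 12)/6 = 42/6 = 7; σ²_D = ((12−2)/6)² = 2.778
te_E = (2 + 4·6 + 16)/6 = 42/6 = 7; σ²_E = ((16−2)/6)² = 5.444
te_F = (4 + 4·6 + 14)/6 = 42/6 = 7; σ²_F = ((14−4)/6)² = 2.778

Forward pass:
ES_A = 0; EF_A = 10
ES_B = 0; EF_B = 16
ES_C = max(EF_A=10, EF_B=16) = 16; EF_C = 16+4 = 20
ES_D = max(EF_A=10, EF_B=16) = 16; EF_D = 16+7 = 23
ES_E = max(EF_A=10, EF_C=20) = 20; EF_E = 20+7 = 27
ES_F = max(EF_A=10, EF_D=23, EF_E=27) = 27; EF_F = 27+7 = 34
Expected project duration μ = 34 hours. Critical path: B → C → E → F.

Variance along critical path = 9.000 + 0.111 + 5.444 + 2.778 = 17.333
σ = √17.333 = 4.163 hours

4.16 hours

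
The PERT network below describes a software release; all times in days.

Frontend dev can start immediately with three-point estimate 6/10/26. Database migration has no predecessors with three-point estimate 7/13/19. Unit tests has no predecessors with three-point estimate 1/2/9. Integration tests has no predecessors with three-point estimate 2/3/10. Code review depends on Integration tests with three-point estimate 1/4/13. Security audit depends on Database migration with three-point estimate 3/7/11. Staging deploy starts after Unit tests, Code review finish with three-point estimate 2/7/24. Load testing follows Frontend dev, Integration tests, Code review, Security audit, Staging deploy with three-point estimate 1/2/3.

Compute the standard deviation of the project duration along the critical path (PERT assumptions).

te_Frontend dev = (6 + 4·10 + 26)/6 = 72/6 = 12; σ²_Frontend dev = ((26−6)/6)² = 11.111
te_Database migration = (7 + 4·13 + 19)/6 = 78/6 = 13; σ²_Database migration = ((19−7)/6)² = 4.000
te_Unit tests = (1 + 4·2 + 9)/6 = 18/6 = 3; σ²_Unit tests = ((9−1)/6)² = 1.778
te_Integration tests = (2 + 4·3 + 10)/6 = 24/6 = 4; σ²_Integration tests = ((10−2)/6)² = 1.778
te_Code review = (1 + 4·4 + 13)/6 = 30/6 = 5; σ²_Code review = ((13−1)/6)² = 4.000
te_Security audit = (3 + 4·7 + 11)/6 = 42/6 = 7; σ²_Security audit = ((11−3)/6)² = 1.778
te_Staging deploy = (2 + 4·7 + 24)/6 = 54/6 = 9; σ²_Staging deploy = ((24−2)/6)² = 13.444
te_Load testing = (1 + 4·2 + 3)/6 = 12/6 = 2; σ²_Load testing = ((3−1)/6)² = 0.111

Forward pass:
ES_Frontend dev = 0; EF_Frontend dev = 12
ES_Database migration = 0; EF_Database migration = 13
ES_Unit tests = 0; EF_Unit tests = 3
ES_Integration tests = 0; EF_Integration tests = 4
ES_Code review = 4; EF_Code review = 4+5 = 9
ES_Security audit = 13; EF_Security audit = 13+7 = 20
ES_Staging deploy = max(EF_Unit tests=3, EF_Code review=9) = 9; EF_Staging deploy = 9+9 = 18
ES_Load testing = max(EF_Frontend dev=12, EF_Integration tests=4, EF_Code review=9, EF_Security audit=20, EF_Staging deploy=18) = 20; EF_Load testing = 20+2 = 22
Expected project duration μ = 22 days. Critical path: Database migration → Security audit → Load testing.

Variance along critical path = 4.000 + 1.778 + 0.111 = 5.889
σ = √5.889 = 2.427 days

2.43 days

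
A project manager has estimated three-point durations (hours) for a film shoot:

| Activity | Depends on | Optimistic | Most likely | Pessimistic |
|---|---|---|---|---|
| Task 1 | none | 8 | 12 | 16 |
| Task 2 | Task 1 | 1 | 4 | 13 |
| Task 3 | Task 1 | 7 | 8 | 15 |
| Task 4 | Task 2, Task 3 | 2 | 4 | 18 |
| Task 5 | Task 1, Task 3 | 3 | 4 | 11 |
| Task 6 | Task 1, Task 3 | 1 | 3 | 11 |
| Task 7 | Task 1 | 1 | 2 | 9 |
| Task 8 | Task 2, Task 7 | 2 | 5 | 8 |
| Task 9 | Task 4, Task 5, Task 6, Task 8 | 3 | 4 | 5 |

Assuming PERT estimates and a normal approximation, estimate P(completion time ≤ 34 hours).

0.820

te_Task 1 = (8 + 4·12 + 16)/6 = 72/6 = 12; σ²_Task 1 = ((16−8)/6)² = 1.778
te_Task 2 = (1 + 4·4 + 13)/6 = 30/6 = 5; σ²_Task 2 = ((13−1)/6)² = 4.000
te_Task 3 = (7 + 4·8 + 15)/6 = 54/6 = 9; σ²_Task 3 = ((15−7)/6)² = 1.778
te_Task 4 = (2 + 4·4 + 18)/6 = 36/6 = 6; σ²_Task 4 = ((18−2)/6)² = 7.111
te_Task 5 = (3 + 4·4 + 11)/6 = 30/6 = 5; σ²_Task 5 = ((11−3)/6)² = 1.778
te_Task 6 = (1 + 4·3 + 11)/6 = 24/6 = 4; σ²_Task 6 = ((11−1)/6)² = 2.778
te_Task 7 = (1 + 4·2 + 9)/6 = 18/6 = 3; σ²_Task 7 = ((9−1)/6)² = 1.778
te_Task 8 = (2 + 4·5 + 8)/6 = 30/6 = 5; σ²_Task 8 = ((8−2)/6)² = 1.000
te_Task 9 = (3 + 4·4 + 5)/6 = 24/6 = 4; σ²_Task 9 = ((5−3)/6)² = 0.111

Forward pass:
ES_Task 1 = 0; EF_Task 1 = 12
ES_Task 2 = 12; EF_Task 2 = 12+5 = 17
ES_Task 3 = 12; EF_Task 3 = 12+9 = 21
ES_Task 4 = max(EF_Task 2=17, EF_Task 3=21) = 21; EF_Task 4 = 21+6 = 27
ES_Task 5 = max(EF_Task 1=12, EF_Task 3=21) = 21; EF_Task 5 = 21+5 = 26
ES_Task 6 = max(EF_Task 1=12, EF_Task 3=21) = 21; EF_Task 6 = 21+4 = 25
ES_Task 7 = 12; EF_Task 7 = 12+3 = 15
ES_Task 8 = max(EF_Task 2=17, EF_Task 7=15) = 17; EF_Task 8 = 17+5 = 22
ES_Task 9 = max(EF_Task 4=27, EF_Task 5=26, EF_Task 6=25, EF_Task 8=22) = 27; EF_Task 9 = 27+4 = 31
Expected project duration μ = 31 hours. Critical path: Task 1 → Task 3 → Task 4 → Task 9.

Variance along critical path = 1.778 + 1.778 + 7.111 + 0.111 = 10.778; σ = √10.778 = 3.283 hours.
Z = (34 − 31) / 3.283 = 0.914
P(T ≤ 34) = Φ(0.914) ≈ 0.820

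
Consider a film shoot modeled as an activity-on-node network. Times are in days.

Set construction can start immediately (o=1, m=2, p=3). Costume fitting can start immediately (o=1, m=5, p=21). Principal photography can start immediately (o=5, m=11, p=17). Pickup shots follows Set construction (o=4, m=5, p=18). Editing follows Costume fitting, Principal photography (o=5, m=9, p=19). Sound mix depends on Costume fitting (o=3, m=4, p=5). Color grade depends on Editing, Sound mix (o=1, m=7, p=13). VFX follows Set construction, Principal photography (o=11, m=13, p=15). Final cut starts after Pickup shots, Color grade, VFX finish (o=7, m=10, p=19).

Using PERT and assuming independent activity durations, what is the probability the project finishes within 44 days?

0.884

te_Set construction = (1 + 4·2 + 3)/6 = 12/6 = 2; σ²_Set construction = ((3−1)/6)² = 0.111
te_Costume fitting = (1 + 4·5 + 21)/6 = 42/6 = 7; σ²_Costume fitting = ((21−1)/6)² = 11.111
te_Principal photography = (5 + 4·11 + 17)/6 = 66/6 = 11; σ²_Principal photography = ((17−5)/6)² = 4.000
te_Pickup shots = (4 + 4·5 + 18)/6 = 42/6 = 7; σ²_Pickup shots = ((18−4)/6)² = 5.444
te_Editing = (5 + 4·9 + 19)/6 = 60/6 = 10; σ²_Editing = ((19−5)/6)² = 5.444
te_Sound mix = (3 + 4·4 + 5)/6 = 24/6 = 4; σ²_Sound mix = ((5−3)/6)² = 0.111
te_Color grade = (1 + 4·7 + 13)/6 = 42/6 = 7; σ²_Color grade = ((13−1)/6)² = 4.000
te_VFX = (11 + 4·13 + 15)/6 = 78/6 = 13; σ²_VFX = ((15−11)/6)² = 0.444
te_Final cut = (7 + 4·10 + 19)/6 = 66/6 = 11; σ²_Final cut = ((19−7)/6)² = 4.000

Forward pass:
ES_Set construction = 0; EF_Set construction = 2
ES_Costume fitting = 0; EF_Costume fitting = 7
ES_Principal photography = 0; EF_Principal photography = 11
ES_Pickup shots = 2; EF_Pickup shots = 2+7 = 9
ES_Editing = max(EF_Costume fitting=7, EF_Principal photography=11) = 11; EF_Editing = 11+10 = 21
ES_Sound mix = 7; EF_Sound mix = 7+4 = 11
ES_Color grade = max(EF_Editing=21, EF_Sound mix=11) = 21; EF_Color grade = 21+7 = 28
ES_VFX = max(EF_Set construction=2, EF_Principal photography=11) = 11; EF_VFX = 11+13 = 24
ES_Final cut = max(EF_Pickup shots=9, EF_Color grade=28, EF_VFX=24) = 28; EF_Final cut = 28+11 = 39
Expected project duration μ = 39 days. Critical path: Principal photography → Editing → Color grade → Final cut.

Variance along critical path = 4.000 + 5.444 + 4.000 + 4.000 = 17.444; σ = √17.444 = 4.177 days.
Z = (44 − 39) / 4.177 = 1.197
P(T ≤ 44) = Φ(1.197) ≈ 0.884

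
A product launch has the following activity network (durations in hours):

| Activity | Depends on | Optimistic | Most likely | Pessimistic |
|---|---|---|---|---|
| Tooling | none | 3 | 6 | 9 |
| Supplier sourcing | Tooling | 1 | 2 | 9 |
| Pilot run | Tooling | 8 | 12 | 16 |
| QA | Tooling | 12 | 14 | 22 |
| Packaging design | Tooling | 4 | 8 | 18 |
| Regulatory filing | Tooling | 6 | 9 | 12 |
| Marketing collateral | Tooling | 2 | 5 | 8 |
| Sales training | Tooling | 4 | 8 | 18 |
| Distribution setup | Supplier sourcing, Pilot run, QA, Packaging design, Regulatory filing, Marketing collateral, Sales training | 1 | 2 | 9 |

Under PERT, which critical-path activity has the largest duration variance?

QA

te_Tooling = (3 + 4·6 + 9)/6 = 36/6 = 6; σ²_Tooling = ((9−3)/6)² = 1.000
te_Supplier sourcing = (1 + 4·2 + 9)/6 = 18/6 = 3; σ²_Supplier sourcing = ((9−1)/6)² = 1.778
te_Pilot run = (8 + 4·12 + 16)/6 = 72/6 = 12; σ²_Pilot run = ((16−8)/6)² = 1.778
te_QA = (12 + 4·14 + 22)/6 = 90/6 = 15; σ²_QA = ((22−12)/6)² = 2.778
te_Packaging design = (4 + 4·8 + 18)/6 = 54/6 = 9; σ²_Packaging design = ((18−4)/6)² = 5.444
te_Regulatory filing = (6 + 4·9 + 12)/6 = 54/6 = 9; σ²_Regulatory filing = ((12−6)/6)² = 1.000
te_Marketing collateral = (2 + 4·5 + 8)/6 = 30/6 = 5; σ²_Marketing collateral = ((8−2)/6)² = 1.000
te_Sales training = (4 + 4·8 + 18)/6 = 54/6 = 9; σ²_Sales training = ((18−4)/6)² = 5.444
te_Distribution setup = (1 + 4·2 + 9)/6 = 18/6 = 3; σ²_Distribution setup = ((9−1)/6)² = 1.778

Forward pass:
ES_Tooling = 0; EF_Tooling = 6
ES_Supplier sourcing = 6; EF_Supplier sourcing = 6+3 = 9
ES_Pilot run = 6; EF_Pilot run = 6+12 = 18
ES_QA = 6; EF_QA = 6+15 = 21
ES_Packaging design = 6; EF_Packaging design = 6+9 = 15
ES_Regulatory filing = 6; EF_Regulatory filing = 6+9 = 15
ES_Marketing collateral = 6; EF_Marketing collateral = 6+5 = 11
ES_Sales training = 6; EF_Sales training = 6+9 = 15
ES_Distribution setup = max(EF_Supplier sourcing=9, EF_Pilot run=18, EF_QA=21, EF_Packaging design=15, EF_Regulatory filing=15, EF_Marketing collateral=11, EF_Sales training=15) = 21; EF_Distribution setup = 21+3 = 24
Expected project duration μ = 24 hours. Critical path: Tooling → QA → Distribution setup.

Variances on critical path: σ²_Tooling=1.000, σ²_QA=2.778, σ²_Distribution setup=1.778.
Largest is σ²_QA = 2.778.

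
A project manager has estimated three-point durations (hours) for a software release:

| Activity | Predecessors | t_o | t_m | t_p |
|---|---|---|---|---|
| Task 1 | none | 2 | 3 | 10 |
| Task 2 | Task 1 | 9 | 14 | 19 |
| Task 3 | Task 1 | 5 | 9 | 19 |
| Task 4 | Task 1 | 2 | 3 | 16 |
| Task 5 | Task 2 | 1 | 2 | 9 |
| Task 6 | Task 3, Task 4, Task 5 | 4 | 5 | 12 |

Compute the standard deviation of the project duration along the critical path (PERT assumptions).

2.85 hours

te_Task 1 = (2 + 4·3 + 10)/6 = 24/6 = 4; σ²_Task 1 = ((10−2)/6)² = 1.778
te_Task 2 = (9 + 4·14 + 19)/6 = 84/6 = 14; σ²_Task 2 = ((19−9)/6)² = 2.778
te_Task 3 = (5 + 4·9 + 19)/6 = 60/6 = 10; σ²_Task 3 = ((19−5)/6)² = 5.444
te_Task 4 = (2 + 4·3 + 16)/6 = 30/6 = 5; σ²_Task 4 = ((16−2)/6)² = 5.444
te_Task 5 = (1 + 4·2 + 9)/6 = 18/6 = 3; σ²_Task 5 = ((9−1)/6)² = 1.778
te_Task 6 = (4 + 4·5 + 12)/6 = 36/6 = 6; σ²_Task 6 = ((12−4)/6)² = 1.778

Forward pass:
ES_Task 1 = 0; EF_Task 1 = 4
ES_Task 2 = 4; EF_Task 2 = 4+14 = 18
ES_Task 3 = 4; EF_Task 3 = 4+10 = 14
ES_Task 4 = 4; EF_Task 4 = 4+5 = 9
ES_Task 5 = 18; EF_Task 5 = 18+3 = 21
ES_Task 6 = max(EF_Task 3=14, EF_Task 4=9, EF_Task 5=21) = 21; EF_Task 6 = 21+6 = 27
Expected project duration μ = 27 hours. Critical path: Task 1 → Task 2 → Task 5 → Task 6.

Variance along critical path = 1.778 + 2.778 + 1.778 + 1.778 = 8.111
σ = √8.111 = 2.848 hours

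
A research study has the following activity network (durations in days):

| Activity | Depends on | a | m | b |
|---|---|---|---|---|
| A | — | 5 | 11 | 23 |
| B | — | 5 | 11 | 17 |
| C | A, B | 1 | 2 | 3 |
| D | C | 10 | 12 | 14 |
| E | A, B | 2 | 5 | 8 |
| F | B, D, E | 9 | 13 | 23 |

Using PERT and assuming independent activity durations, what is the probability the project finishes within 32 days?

te_A = (5 + 4·11 + 23)/6 = 72/6 = 12; σ²_A = ((23−5)/6)² = 9.000
te_B = (5 + 4·11 + 17)/6 = 66/6 = 11; σ²_B = ((17−5)/6)² = 4.000
te_C = (1 + 4·2 + 3)/6 = 12/6 = 2; σ²_C = ((3−1)/6)² = 0.111
te_D = (10 + 4·12 + 14)/6 = 72/6 = 12; σ²_D = ((14−10)/6)² = 0.444
te_E = (2 + 4·5 + 8)/6 = 30/6 = 5; σ²_E = ((8−2)/6)² = 1.000
te_F = (9 + 4·13 + 23)/6 = 84/6 = 14; σ²_F = ((23−9)/6)² = 5.444

Forward pass:
ES_A = 0; EF_A = 12
ES_B = 0; EF_B = 11
ES_C = max(EF_A=12, EF_B=11) = 12; EF_C = 12+2 = 14
ES_D = 14; EF_D = 14+12 = 26
ES_E = max(EF_A=12, EF_B=11) = 12; EF_E = 12+5 = 17
ES_F = max(EF_B=11, EF_D=26, EF_E=17) = 26; EF_F = 26+14 = 40
Expected project duration μ = 40 days. Critical path: A → C → D → F.

Variance along critical path = 9.000 + 0.111 + 0.444 + 5.444 = 15.000; σ = √15.000 = 3.873 days.
Z = (32 − 40) / 3.873 = -2.066
P(T ≤ 32) = Φ(-2.066) ≈ 0.019

0.019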